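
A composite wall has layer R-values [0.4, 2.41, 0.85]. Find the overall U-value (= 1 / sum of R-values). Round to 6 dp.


R_total = 0.4 + 2.41 + 0.85 = 3.66
U = 1/3.66 = 0.273224

0.273224


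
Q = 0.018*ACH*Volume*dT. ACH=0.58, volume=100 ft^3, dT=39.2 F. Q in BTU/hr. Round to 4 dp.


Q = 0.018 * 0.58 * 100 * 39.2 = 40.9248 BTU/hr

40.9248 BTU/hr


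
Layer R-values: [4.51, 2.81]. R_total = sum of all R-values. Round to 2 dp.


R_total = 4.51 + 2.81 = 7.32

7.32


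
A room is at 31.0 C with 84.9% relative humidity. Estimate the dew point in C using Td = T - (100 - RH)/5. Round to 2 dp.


Td = 31.0 - (100-84.9)/5 = 27.98 C

27.98 C


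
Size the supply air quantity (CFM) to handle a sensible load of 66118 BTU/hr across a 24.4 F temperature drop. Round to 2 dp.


CFM = 66118 / (1.08 * 24.4) = 2509.03

2509.03 CFM


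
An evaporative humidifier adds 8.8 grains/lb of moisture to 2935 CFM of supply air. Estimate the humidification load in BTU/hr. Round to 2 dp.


Q = 0.68 * 2935 * 8.8 = 17563.04 BTU/hr

17563.04 BTU/hr


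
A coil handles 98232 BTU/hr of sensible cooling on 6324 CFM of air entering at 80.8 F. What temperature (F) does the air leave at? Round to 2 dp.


dT = 98232/(1.08*6324) = 14.3826
T_leave = 80.8 - 14.3826 = 66.42 F

66.42 F


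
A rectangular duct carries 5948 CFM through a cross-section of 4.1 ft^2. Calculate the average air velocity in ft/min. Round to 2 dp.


V = 5948 / 4.1 = 1450.73 ft/min

1450.73 ft/min


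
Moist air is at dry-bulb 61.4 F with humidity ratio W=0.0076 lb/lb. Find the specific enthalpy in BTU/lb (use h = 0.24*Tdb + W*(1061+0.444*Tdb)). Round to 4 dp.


h = 0.24*61.4 + 0.0076*(1061+0.444*61.4) = 23.0068 BTU/lb

23.0068 BTU/lb


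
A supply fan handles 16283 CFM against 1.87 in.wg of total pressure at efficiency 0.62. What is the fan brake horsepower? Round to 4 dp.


BHP = 16283 * 1.87 / (6356 * 0.62) = 7.7268 hp

7.7268 hp


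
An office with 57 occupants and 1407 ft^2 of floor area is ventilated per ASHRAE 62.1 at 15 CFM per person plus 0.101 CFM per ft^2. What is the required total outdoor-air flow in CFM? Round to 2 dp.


Total = 57*15 + 1407*0.101 = 997.11 CFM

997.11 CFM


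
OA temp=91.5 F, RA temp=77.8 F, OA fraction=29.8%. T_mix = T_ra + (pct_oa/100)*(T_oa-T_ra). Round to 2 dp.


T_mix = 77.8 + (29.8/100)*(91.5-77.8) = 81.88 F

81.88 F


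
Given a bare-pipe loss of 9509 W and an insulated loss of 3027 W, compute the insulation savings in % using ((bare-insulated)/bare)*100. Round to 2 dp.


Savings = ((9509-3027)/9509)*100 = 68.17 %

68.17 %


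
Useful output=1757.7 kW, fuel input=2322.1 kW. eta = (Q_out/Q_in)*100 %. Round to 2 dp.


eta = (1757.7/2322.1)*100 = 75.69 %

75.69 %


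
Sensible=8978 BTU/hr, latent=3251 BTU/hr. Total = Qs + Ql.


Qt = 8978 + 3251 = 12229 BTU/hr

12229 BTU/hr


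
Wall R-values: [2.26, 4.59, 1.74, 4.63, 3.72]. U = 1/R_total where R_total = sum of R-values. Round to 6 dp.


R_total = 2.26 + 4.59 + 1.74 + 4.63 + 3.72 = 16.94
U = 1/16.94 = 0.059032

0.059032


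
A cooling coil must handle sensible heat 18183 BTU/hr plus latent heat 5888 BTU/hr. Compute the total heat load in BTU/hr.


Qt = 18183 + 5888 = 24071 BTU/hr

24071 BTU/hr


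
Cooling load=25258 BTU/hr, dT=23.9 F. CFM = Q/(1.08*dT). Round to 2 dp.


CFM = 25258 / (1.08 * 23.9) = 978.54

978.54 CFM


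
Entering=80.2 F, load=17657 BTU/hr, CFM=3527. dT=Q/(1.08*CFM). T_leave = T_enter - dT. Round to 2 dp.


dT = 17657/(1.08*3527) = 4.6354
T_leave = 80.2 - 4.6354 = 75.56 F

75.56 F


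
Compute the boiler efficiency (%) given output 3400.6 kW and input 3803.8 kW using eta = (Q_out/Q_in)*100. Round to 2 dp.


eta = (3400.6/3803.8)*100 = 89.40 %

89.40 %


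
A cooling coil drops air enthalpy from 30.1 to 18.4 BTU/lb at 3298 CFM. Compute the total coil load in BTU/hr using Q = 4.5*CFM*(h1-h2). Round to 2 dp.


Q = 4.5 * 3298 * (30.1 - 18.4) = 173639.70 BTU/hr

173639.70 BTU/hr


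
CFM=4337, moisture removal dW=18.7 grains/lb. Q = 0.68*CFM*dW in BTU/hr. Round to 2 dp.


Q = 0.68 * 4337 * 18.7 = 55149.29 BTU/hr

55149.29 BTU/hr


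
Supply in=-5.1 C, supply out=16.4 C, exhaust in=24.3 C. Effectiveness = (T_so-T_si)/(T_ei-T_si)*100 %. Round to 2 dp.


eff = (16.4-(-5.1))/(24.3-(-5.1))*100 = 73.13 %

73.13 %


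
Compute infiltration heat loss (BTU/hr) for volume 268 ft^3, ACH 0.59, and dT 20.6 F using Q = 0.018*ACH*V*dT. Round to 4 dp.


Q = 0.018 * 0.59 * 268 * 20.6 = 58.6309 BTU/hr

58.6309 BTU/hr


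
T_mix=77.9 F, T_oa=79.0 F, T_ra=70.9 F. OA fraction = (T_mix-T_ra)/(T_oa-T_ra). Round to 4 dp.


frac = (77.9 - 70.9) / (79.0 - 70.9) = 0.8642

0.8642


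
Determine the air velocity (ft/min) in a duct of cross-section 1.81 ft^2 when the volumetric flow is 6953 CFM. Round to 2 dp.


V = 6953 / 1.81 = 3841.44 ft/min

3841.44 ft/min


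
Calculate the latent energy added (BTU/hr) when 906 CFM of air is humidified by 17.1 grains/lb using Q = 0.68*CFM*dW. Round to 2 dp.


Q = 0.68 * 906 * 17.1 = 10534.97 BTU/hr

10534.97 BTU/hr


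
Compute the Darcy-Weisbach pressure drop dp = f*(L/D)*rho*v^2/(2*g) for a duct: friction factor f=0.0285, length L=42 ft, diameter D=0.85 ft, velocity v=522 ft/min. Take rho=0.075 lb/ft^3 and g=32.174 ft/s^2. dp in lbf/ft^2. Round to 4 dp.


v_fps = 522/60 = 8.7 ft/s
dp = 0.0285*(42/0.85)*0.075*8.7^2/(2*32.174) = 0.1242 lbf/ft^2

0.1242 lbf/ft^2


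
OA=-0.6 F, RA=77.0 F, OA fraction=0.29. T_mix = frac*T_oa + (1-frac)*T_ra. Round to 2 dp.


T_mix = 0.29*(-0.6) + 0.71*77.0 = 54.50 F

54.50 F


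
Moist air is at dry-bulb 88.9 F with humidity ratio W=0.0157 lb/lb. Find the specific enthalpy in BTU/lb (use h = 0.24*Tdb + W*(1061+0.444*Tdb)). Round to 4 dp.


h = 0.24*88.9 + 0.0157*(1061+0.444*88.9) = 38.6134 BTU/lb

38.6134 BTU/lb


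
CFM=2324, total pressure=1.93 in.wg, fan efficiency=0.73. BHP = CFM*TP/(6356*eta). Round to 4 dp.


BHP = 2324 * 1.93 / (6356 * 0.73) = 0.9667 hp

0.9667 hp


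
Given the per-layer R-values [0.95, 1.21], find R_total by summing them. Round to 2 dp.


R_total = 0.95 + 1.21 = 2.16

2.16


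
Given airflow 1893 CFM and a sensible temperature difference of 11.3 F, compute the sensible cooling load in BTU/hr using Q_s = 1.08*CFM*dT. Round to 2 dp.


Q = 1.08 * 1893 * 11.3 = 23102.17 BTU/hr

23102.17 BTU/hr


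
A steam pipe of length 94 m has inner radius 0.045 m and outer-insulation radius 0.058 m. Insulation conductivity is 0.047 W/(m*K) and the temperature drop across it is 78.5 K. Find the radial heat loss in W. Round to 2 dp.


Q = 2*pi*0.047*94*78.5/ln(0.058/0.045) = 8586.52 W

8586.52 W


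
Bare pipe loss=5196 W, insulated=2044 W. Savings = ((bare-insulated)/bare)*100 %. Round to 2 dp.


Savings = ((5196-2044)/5196)*100 = 60.66 %

60.66 %


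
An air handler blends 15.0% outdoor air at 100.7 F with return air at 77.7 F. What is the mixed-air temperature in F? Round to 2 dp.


T_mix = 77.7 + (15.0/100)*(100.7-77.7) = 81.15 F

81.15 F


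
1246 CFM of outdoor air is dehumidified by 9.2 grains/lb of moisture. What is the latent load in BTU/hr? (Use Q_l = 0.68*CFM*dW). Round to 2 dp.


Q = 0.68 * 1246 * 9.2 = 7794.98 BTU/hr

7794.98 BTU/hr


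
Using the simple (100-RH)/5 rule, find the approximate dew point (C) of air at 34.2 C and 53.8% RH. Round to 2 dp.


Td = 34.2 - (100-53.8)/5 = 24.96 C

24.96 C


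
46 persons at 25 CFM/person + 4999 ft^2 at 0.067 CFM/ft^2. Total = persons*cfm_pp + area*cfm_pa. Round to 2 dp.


Total = 46*25 + 4999*0.067 = 1484.93 CFM

1484.93 CFM


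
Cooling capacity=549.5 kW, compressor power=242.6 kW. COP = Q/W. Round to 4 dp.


COP = 549.5 / 242.6 = 2.2650

2.2650


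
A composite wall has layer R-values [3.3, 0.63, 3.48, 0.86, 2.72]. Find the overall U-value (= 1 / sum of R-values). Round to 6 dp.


R_total = 3.3 + 0.63 + 3.48 + 0.86 + 2.72 = 10.99
U = 1/10.99 = 0.090992

0.090992


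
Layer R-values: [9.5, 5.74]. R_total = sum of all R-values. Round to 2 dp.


R_total = 9.5 + 5.74 = 15.24

15.24


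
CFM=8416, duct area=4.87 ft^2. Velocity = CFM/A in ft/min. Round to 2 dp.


V = 8416 / 4.87 = 1728.13 ft/min

1728.13 ft/min


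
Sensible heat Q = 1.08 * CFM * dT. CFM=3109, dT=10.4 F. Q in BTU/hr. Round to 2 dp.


Q = 1.08 * 3109 * 10.4 = 34920.29 BTU/hr

34920.29 BTU/hr


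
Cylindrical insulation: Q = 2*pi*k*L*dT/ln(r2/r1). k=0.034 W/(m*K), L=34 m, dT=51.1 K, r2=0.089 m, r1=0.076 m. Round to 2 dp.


Q = 2*pi*0.034*34*51.1/ln(0.089/0.076) = 2350.54 W

2350.54 W


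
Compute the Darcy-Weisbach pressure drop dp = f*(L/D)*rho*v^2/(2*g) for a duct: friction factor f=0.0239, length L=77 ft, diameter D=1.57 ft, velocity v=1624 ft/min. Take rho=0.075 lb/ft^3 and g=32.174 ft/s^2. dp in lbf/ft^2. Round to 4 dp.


v_fps = 1624/60 = 27.0667 ft/s
dp = 0.0239*(77/1.57)*0.075*27.0667^2/(2*32.174) = 1.0009 lbf/ft^2

1.0009 lbf/ft^2


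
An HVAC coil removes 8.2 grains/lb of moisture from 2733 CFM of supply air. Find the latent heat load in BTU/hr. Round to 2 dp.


Q = 0.68 * 2733 * 8.2 = 15239.21 BTU/hr

15239.21 BTU/hr


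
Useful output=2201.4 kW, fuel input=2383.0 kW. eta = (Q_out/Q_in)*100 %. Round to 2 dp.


eta = (2201.4/2383.0)*100 = 92.38 %

92.38 %


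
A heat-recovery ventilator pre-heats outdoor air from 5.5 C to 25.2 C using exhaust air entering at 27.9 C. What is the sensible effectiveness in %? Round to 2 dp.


eff = (25.2-5.5)/(27.9-5.5)*100 = 87.95 %

87.95 %


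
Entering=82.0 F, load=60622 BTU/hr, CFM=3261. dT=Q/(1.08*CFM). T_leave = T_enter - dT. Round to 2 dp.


dT = 60622/(1.08*3261) = 17.2130
T_leave = 82.0 - 17.2130 = 64.79 F

64.79 F


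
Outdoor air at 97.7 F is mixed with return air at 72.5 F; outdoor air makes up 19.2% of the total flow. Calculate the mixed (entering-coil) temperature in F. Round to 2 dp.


T_mix = 72.5 + (19.2/100)*(97.7-72.5) = 77.34 F

77.34 F


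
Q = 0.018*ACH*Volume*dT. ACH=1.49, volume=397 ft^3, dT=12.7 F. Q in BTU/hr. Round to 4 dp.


Q = 0.018 * 1.49 * 397 * 12.7 = 135.2238 BTU/hr

135.2238 BTU/hr


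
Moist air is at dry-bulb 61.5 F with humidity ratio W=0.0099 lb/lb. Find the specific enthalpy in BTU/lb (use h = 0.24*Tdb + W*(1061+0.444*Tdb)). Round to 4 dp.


h = 0.24*61.5 + 0.0099*(1061+0.444*61.5) = 25.5342 BTU/lb

25.5342 BTU/lb


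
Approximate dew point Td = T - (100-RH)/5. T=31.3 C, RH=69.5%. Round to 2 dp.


Td = 31.3 - (100-69.5)/5 = 25.20 C

25.20 C


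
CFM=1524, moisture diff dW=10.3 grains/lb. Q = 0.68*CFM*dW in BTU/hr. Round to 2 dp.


Q = 0.68 * 1524 * 10.3 = 10674.10 BTU/hr

10674.10 BTU/hr


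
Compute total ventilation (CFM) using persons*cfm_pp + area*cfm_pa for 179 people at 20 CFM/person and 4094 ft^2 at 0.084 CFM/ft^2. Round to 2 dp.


Total = 179*20 + 4094*0.084 = 3923.90 CFM

3923.90 CFM


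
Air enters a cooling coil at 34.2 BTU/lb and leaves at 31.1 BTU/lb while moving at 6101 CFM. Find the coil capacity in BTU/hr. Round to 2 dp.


Q = 4.5 * 6101 * (34.2 - 31.1) = 85108.95 BTU/hr

85108.95 BTU/hr


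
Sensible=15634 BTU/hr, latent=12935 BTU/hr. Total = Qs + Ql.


Qt = 15634 + 12935 = 28569 BTU/hr

28569 BTU/hr


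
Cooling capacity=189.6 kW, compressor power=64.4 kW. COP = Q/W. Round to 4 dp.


COP = 189.6 / 64.4 = 2.9441

2.9441


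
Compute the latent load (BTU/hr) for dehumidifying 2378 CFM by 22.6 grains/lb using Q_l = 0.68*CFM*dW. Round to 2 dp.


Q = 0.68 * 2378 * 22.6 = 36545.10 BTU/hr

36545.10 BTU/hr


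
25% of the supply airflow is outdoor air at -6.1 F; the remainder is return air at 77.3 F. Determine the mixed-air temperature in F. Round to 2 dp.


T_mix = 0.25*(-6.1) + 0.75*77.3 = 56.45 F

56.45 F


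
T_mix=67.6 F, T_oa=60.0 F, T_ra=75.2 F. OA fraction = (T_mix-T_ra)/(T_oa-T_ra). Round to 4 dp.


frac = (67.6 - 75.2) / (60.0 - 75.2) = 0.5000

0.5000


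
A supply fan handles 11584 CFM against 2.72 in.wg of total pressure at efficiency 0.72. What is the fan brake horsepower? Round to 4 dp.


BHP = 11584 * 2.72 / (6356 * 0.72) = 6.8851 hp

6.8851 hp


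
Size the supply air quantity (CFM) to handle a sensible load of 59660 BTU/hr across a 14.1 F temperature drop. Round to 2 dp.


CFM = 59660 / (1.08 * 14.1) = 3917.78

3917.78 CFM


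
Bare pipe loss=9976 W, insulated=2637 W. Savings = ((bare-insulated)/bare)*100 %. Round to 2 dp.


Savings = ((9976-2637)/9976)*100 = 73.57 %

73.57 %


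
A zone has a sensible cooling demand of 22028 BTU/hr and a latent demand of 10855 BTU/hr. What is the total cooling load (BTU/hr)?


Qt = 22028 + 10855 = 32883 BTU/hr

32883 BTU/hr


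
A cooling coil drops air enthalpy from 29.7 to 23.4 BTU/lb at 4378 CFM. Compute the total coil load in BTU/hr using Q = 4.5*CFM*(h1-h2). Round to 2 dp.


Q = 4.5 * 4378 * (29.7 - 23.4) = 124116.30 BTU/hr

124116.30 BTU/hr


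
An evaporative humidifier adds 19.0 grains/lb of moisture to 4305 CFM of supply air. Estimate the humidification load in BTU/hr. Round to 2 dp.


Q = 0.68 * 4305 * 19.0 = 55620.60 BTU/hr

55620.60 BTU/hr


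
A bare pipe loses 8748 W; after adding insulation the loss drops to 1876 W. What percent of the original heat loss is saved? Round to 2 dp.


Savings = ((8748-1876)/8748)*100 = 78.56 %

78.56 %


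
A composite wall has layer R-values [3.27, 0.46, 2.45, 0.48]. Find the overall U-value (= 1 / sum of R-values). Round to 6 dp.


R_total = 3.27 + 0.46 + 2.45 + 0.48 = 6.66
U = 1/6.66 = 0.150150

0.150150


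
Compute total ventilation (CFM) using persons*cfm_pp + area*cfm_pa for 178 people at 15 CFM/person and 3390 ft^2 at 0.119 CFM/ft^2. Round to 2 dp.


Total = 178*15 + 3390*0.119 = 3073.41 CFM

3073.41 CFM


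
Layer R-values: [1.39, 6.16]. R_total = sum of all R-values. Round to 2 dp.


R_total = 1.39 + 6.16 = 7.55

7.55


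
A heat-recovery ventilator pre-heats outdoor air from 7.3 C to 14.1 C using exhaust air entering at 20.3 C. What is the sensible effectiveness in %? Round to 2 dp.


eff = (14.1-7.3)/(20.3-7.3)*100 = 52.31 %

52.31 %


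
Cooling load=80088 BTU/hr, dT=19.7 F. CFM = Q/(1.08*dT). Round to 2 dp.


CFM = 80088 / (1.08 * 19.7) = 3764.24

3764.24 CFM


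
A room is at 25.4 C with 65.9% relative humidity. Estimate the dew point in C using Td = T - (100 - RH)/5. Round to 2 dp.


Td = 25.4 - (100-65.9)/5 = 18.58 C

18.58 C


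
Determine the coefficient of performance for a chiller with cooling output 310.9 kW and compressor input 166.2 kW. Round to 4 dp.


COP = 310.9 / 166.2 = 1.8706

1.8706


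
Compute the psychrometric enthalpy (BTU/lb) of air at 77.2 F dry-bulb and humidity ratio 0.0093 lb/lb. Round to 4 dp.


h = 0.24*77.2 + 0.0093*(1061+0.444*77.2) = 28.7141 BTU/lb

28.7141 BTU/lb


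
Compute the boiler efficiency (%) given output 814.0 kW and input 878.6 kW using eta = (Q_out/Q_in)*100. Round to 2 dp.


eta = (814.0/878.6)*100 = 92.65 %

92.65 %


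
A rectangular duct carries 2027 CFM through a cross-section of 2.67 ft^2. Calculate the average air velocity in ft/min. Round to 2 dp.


V = 2027 / 2.67 = 759.18 ft/min

759.18 ft/min


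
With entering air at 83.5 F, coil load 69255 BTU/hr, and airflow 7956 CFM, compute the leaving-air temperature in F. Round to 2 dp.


dT = 69255/(1.08*7956) = 8.0600
T_leave = 83.5 - 8.0600 = 75.44 F

75.44 F


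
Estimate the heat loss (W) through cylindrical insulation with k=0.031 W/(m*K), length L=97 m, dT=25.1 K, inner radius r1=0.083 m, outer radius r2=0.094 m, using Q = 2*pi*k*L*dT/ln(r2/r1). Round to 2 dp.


Q = 2*pi*0.031*97*25.1/ln(0.094/0.083) = 3810.46 W

3810.46 W


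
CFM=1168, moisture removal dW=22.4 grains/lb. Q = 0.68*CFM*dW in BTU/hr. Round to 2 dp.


Q = 0.68 * 1168 * 22.4 = 17790.98 BTU/hr

17790.98 BTU/hr


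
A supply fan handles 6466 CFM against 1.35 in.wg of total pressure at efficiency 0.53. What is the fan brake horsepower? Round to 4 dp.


BHP = 6466 * 1.35 / (6356 * 0.53) = 2.5913 hp

2.5913 hp


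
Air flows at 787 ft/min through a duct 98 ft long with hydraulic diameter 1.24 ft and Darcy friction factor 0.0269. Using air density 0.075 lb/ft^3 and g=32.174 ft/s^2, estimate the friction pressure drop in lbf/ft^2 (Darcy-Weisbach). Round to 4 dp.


v_fps = 787/60 = 13.1167 ft/s
dp = 0.0269*(98/1.24)*0.075*13.1167^2/(2*32.174) = 0.4263 lbf/ft^2

0.4263 lbf/ft^2


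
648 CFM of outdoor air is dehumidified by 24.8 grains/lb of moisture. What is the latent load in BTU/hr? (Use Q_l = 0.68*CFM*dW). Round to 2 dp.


Q = 0.68 * 648 * 24.8 = 10927.87 BTU/hr

10927.87 BTU/hr


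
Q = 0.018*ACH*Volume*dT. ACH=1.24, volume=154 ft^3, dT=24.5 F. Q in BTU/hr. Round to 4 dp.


Q = 0.018 * 1.24 * 154 * 24.5 = 84.2134 BTU/hr

84.2134 BTU/hr


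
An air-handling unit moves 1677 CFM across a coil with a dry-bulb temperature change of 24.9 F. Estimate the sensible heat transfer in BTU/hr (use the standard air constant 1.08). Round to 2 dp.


Q = 1.08 * 1677 * 24.9 = 45097.88 BTU/hr

45097.88 BTU/hr


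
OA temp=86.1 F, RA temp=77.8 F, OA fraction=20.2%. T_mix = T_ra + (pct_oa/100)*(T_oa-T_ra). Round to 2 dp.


T_mix = 77.8 + (20.2/100)*(86.1-77.8) = 79.48 F

79.48 F


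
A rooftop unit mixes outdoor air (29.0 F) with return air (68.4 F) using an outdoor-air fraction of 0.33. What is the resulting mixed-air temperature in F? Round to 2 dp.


T_mix = 0.33*29.0 + 0.67*68.4 = 55.40 F

55.40 F


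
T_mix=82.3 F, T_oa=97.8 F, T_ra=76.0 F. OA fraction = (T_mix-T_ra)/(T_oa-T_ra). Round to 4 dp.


frac = (82.3 - 76.0) / (97.8 - 76.0) = 0.2890

0.2890


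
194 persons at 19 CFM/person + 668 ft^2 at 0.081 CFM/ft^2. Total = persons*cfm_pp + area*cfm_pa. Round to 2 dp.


Total = 194*19 + 668*0.081 = 3740.11 CFM

3740.11 CFM


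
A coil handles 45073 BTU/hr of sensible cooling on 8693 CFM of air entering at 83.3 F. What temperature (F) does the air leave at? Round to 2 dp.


dT = 45073/(1.08*8693) = 4.8009
T_leave = 83.3 - 4.8009 = 78.50 F

78.50 F


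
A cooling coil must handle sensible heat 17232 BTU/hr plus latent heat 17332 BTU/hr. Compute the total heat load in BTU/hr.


Qt = 17232 + 17332 = 34564 BTU/hr

34564 BTU/hr


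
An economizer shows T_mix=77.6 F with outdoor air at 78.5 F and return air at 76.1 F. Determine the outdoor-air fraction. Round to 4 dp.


frac = (77.6 - 76.1) / (78.5 - 76.1) = 0.6250

0.6250


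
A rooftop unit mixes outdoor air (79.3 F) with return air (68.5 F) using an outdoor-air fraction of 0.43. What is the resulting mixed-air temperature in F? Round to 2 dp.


T_mix = 0.43*79.3 + 0.57*68.5 = 73.14 F

73.14 F


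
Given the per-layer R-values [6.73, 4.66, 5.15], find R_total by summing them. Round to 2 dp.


R_total = 6.73 + 4.66 + 5.15 = 16.54

16.54


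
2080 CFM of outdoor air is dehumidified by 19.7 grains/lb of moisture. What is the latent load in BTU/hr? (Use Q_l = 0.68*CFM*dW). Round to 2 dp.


Q = 0.68 * 2080 * 19.7 = 27863.68 BTU/hr

27863.68 BTU/hr


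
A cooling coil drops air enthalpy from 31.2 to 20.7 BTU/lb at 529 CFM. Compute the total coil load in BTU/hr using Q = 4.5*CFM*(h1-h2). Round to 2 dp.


Q = 4.5 * 529 * (31.2 - 20.7) = 24995.25 BTU/hr

24995.25 BTU/hr


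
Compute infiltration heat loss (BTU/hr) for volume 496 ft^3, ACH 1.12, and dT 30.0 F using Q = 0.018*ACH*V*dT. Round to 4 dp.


Q = 0.018 * 1.12 * 496 * 30.0 = 299.9808 BTU/hr

299.9808 BTU/hr


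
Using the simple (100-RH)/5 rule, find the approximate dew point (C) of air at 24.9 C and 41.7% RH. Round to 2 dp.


Td = 24.9 - (100-41.7)/5 = 13.24 C

13.24 C


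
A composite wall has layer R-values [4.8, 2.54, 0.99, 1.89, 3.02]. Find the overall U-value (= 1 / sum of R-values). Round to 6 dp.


R_total = 4.8 + 2.54 + 0.99 + 1.89 + 3.02 = 13.24
U = 1/13.24 = 0.075529

0.075529


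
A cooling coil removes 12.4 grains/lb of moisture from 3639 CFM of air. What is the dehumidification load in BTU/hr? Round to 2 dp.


Q = 0.68 * 3639 * 12.4 = 30684.05 BTU/hr

30684.05 BTU/hr


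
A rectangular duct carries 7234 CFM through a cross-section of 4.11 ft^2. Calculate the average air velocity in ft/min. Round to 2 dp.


V = 7234 / 4.11 = 1760.10 ft/min

1760.10 ft/min


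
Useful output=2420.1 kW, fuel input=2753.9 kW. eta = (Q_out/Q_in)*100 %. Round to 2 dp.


eta = (2420.1/2753.9)*100 = 87.88 %

87.88 %


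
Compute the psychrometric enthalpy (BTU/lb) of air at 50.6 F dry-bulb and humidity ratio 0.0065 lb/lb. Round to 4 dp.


h = 0.24*50.6 + 0.0065*(1061+0.444*50.6) = 19.1865 BTU/lb

19.1865 BTU/lb


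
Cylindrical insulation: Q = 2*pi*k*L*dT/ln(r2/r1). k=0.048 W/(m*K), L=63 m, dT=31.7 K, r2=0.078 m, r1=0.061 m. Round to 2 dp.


Q = 2*pi*0.048*63*31.7/ln(0.078/0.061) = 2450.06 W

2450.06 W


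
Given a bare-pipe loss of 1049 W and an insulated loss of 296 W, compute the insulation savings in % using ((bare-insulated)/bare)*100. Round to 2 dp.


Savings = ((1049-296)/1049)*100 = 71.78 %

71.78 %


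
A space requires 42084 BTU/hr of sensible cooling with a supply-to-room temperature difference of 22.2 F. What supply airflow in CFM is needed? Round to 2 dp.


CFM = 42084 / (1.08 * 22.2) = 1755.26

1755.26 CFM


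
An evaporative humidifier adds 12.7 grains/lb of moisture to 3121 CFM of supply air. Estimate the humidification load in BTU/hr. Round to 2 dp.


Q = 0.68 * 3121 * 12.7 = 26952.96 BTU/hr

26952.96 BTU/hr


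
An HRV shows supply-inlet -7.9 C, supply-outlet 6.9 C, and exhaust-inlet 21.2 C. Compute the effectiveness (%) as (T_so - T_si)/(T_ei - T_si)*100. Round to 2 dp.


eff = (6.9-(-7.9))/(21.2-(-7.9))*100 = 50.86 %

50.86 %


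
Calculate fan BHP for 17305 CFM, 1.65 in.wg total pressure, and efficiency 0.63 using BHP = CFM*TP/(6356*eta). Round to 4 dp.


BHP = 17305 * 1.65 / (6356 * 0.63) = 7.1307 hp

7.1307 hp


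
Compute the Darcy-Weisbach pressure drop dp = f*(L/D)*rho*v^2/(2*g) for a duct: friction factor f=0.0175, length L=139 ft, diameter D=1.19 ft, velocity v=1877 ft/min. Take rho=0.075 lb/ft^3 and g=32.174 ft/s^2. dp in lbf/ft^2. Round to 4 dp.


v_fps = 1877/60 = 31.2833 ft/s
dp = 0.0175*(139/1.19)*0.075*31.2833^2/(2*32.174) = 2.3316 lbf/ft^2

2.3316 lbf/ft^2


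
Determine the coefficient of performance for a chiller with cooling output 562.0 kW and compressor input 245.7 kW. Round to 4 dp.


COP = 562.0 / 245.7 = 2.2873

2.2873


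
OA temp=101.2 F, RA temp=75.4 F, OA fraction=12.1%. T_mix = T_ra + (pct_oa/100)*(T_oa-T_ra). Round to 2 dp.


T_mix = 75.4 + (12.1/100)*(101.2-75.4) = 78.52 F

78.52 F


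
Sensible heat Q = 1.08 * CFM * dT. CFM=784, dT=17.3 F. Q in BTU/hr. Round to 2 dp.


Q = 1.08 * 784 * 17.3 = 14648.26 BTU/hr

14648.26 BTU/hr


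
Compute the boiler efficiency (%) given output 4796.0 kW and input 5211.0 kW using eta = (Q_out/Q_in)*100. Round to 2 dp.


eta = (4796.0/5211.0)*100 = 92.04 %

92.04 %


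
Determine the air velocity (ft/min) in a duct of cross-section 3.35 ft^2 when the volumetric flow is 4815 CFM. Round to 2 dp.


V = 4815 / 3.35 = 1437.31 ft/min

1437.31 ft/min


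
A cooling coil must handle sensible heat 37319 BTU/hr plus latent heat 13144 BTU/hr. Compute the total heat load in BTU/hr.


Qt = 37319 + 13144 = 50463 BTU/hr

50463 BTU/hr


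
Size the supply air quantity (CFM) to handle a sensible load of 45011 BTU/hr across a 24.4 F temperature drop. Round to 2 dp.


CFM = 45011 / (1.08 * 24.4) = 1708.07

1708.07 CFM


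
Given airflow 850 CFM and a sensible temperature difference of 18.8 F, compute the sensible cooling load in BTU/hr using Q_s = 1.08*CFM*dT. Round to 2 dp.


Q = 1.08 * 850 * 18.8 = 17258.40 BTU/hr

17258.40 BTU/hr


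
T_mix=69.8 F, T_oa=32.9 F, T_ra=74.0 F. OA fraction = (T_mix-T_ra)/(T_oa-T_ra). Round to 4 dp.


frac = (69.8 - 74.0) / (32.9 - 74.0) = 0.1022

0.1022


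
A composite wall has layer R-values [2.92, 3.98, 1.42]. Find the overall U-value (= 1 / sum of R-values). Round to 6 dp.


R_total = 2.92 + 3.98 + 1.42 = 8.32
U = 1/8.32 = 0.120192

0.120192


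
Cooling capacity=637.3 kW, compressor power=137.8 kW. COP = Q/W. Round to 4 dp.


COP = 637.3 / 137.8 = 4.6248

4.6248


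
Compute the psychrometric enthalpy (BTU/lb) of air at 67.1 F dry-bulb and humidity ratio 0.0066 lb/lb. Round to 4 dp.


h = 0.24*67.1 + 0.0066*(1061+0.444*67.1) = 23.3032 BTU/lb

23.3032 BTU/lb


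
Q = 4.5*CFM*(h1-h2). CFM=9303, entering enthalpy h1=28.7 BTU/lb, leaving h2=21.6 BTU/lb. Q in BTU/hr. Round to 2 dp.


Q = 4.5 * 9303 * (28.7 - 21.6) = 297230.85 BTU/hr

297230.85 BTU/hr


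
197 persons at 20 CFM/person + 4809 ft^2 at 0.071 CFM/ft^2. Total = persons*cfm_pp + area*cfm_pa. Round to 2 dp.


Total = 197*20 + 4809*0.071 = 4281.44 CFM

4281.44 CFM


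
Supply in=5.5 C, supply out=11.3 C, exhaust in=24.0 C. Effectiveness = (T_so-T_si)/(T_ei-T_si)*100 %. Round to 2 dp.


eff = (11.3-5.5)/(24.0-5.5)*100 = 31.35 %

31.35 %


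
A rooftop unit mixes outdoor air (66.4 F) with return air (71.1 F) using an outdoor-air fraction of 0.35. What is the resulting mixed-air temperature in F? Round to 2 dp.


T_mix = 0.35*66.4 + 0.65*71.1 = 69.46 F

69.46 F


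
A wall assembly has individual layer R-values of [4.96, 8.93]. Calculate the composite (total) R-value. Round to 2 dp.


R_total = 4.96 + 8.93 = 13.89

13.89


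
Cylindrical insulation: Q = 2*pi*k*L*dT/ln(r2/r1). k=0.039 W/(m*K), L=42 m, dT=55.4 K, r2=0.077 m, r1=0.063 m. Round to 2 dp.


Q = 2*pi*0.039*42*55.4/ln(0.077/0.063) = 2841.32 W

2841.32 W


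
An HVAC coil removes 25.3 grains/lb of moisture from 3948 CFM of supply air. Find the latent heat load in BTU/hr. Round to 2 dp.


Q = 0.68 * 3948 * 25.3 = 67921.39 BTU/hr

67921.39 BTU/hr


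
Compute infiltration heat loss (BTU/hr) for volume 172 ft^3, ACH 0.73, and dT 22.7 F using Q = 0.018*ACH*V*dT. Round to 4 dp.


Q = 0.018 * 0.73 * 172 * 22.7 = 51.3038 BTU/hr

51.3038 BTU/hr


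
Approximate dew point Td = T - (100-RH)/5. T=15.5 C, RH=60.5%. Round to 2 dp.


Td = 15.5 - (100-60.5)/5 = 7.60 C

7.60 C


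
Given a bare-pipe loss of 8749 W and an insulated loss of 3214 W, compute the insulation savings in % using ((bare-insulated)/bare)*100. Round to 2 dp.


Savings = ((8749-3214)/8749)*100 = 63.26 %

63.26 %


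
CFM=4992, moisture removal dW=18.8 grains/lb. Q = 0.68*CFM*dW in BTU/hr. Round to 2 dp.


Q = 0.68 * 4992 * 18.8 = 63817.73 BTU/hr

63817.73 BTU/hr


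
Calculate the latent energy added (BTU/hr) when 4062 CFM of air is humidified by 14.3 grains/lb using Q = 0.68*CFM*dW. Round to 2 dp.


Q = 0.68 * 4062 * 14.3 = 39498.89 BTU/hr

39498.89 BTU/hr


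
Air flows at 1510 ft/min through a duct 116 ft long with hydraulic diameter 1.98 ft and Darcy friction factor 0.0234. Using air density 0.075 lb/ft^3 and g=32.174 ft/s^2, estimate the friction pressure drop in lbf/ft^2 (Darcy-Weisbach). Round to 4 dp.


v_fps = 1510/60 = 25.1667 ft/s
dp = 0.0234*(116/1.98)*0.075*25.1667^2/(2*32.174) = 1.0120 lbf/ft^2

1.0120 lbf/ft^2


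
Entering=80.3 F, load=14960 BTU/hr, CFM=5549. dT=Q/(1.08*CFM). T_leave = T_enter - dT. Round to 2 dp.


dT = 14960/(1.08*5549) = 2.4963
T_leave = 80.3 - 2.4963 = 77.80 F

77.80 F


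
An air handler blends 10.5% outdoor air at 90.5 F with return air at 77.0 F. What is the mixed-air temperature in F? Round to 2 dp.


T_mix = 77.0 + (10.5/100)*(90.5-77.0) = 78.42 F

78.42 F


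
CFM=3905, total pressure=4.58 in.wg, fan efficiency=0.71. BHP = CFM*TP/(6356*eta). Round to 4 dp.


BHP = 3905 * 4.58 / (6356 * 0.71) = 3.9632 hp

3.9632 hp


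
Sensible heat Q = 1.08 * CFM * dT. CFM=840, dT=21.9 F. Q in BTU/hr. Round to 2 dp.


Q = 1.08 * 840 * 21.9 = 19867.68 BTU/hr

19867.68 BTU/hr


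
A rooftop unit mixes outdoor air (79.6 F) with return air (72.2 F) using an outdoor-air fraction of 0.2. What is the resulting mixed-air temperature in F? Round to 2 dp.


T_mix = 0.2*79.6 + 0.8*72.2 = 73.68 F

73.68 F


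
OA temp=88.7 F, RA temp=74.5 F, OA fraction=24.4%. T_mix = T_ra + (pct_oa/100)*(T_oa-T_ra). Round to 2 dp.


T_mix = 74.5 + (24.4/100)*(88.7-74.5) = 77.96 F

77.96 F


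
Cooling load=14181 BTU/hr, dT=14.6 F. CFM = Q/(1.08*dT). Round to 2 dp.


CFM = 14181 / (1.08 * 14.6) = 899.35

899.35 CFM


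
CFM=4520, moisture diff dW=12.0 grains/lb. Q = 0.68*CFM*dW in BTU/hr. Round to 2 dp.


Q = 0.68 * 4520 * 12.0 = 36883.20 BTU/hr

36883.20 BTU/hr


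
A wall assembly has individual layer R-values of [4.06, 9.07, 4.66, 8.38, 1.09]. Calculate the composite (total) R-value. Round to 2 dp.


R_total = 4.06 + 9.07 + 4.66 + 8.38 + 1.09 = 27.26

27.26


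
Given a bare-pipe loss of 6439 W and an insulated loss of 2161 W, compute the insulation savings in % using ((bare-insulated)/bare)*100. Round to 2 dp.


Savings = ((6439-2161)/6439)*100 = 66.44 %

66.44 %


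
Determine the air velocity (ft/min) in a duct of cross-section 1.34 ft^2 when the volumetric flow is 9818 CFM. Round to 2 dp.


V = 9818 / 1.34 = 7326.87 ft/min

7326.87 ft/min


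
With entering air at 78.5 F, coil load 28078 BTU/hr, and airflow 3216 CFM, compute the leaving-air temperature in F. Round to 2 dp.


dT = 28078/(1.08*3216) = 8.0840
T_leave = 78.5 - 8.0840 = 70.42 F

70.42 F


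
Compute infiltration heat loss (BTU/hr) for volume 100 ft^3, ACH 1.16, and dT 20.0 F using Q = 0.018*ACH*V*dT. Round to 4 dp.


Q = 0.018 * 1.16 * 100 * 20.0 = 41.7600 BTU/hr

41.7600 BTU/hr


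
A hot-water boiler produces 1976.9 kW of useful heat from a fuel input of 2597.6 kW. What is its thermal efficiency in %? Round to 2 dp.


eta = (1976.9/2597.6)*100 = 76.10 %

76.10 %


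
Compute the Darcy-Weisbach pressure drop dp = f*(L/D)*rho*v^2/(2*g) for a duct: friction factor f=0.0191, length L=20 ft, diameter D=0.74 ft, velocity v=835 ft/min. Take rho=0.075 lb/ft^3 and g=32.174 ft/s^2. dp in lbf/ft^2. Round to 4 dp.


v_fps = 835/60 = 13.9167 ft/s
dp = 0.0191*(20/0.74)*0.075*13.9167^2/(2*32.174) = 0.1165 lbf/ft^2

0.1165 lbf/ft^2


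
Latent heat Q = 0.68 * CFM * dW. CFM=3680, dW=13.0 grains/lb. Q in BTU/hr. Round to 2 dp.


Q = 0.68 * 3680 * 13.0 = 32531.20 BTU/hr

32531.20 BTU/hr


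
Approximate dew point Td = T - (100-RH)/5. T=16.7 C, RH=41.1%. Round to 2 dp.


Td = 16.7 - (100-41.1)/5 = 4.92 C

4.92 C


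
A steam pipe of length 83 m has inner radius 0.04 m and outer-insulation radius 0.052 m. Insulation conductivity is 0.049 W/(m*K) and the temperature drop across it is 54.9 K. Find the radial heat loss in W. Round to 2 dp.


Q = 2*pi*0.049*83*54.9/ln(0.052/0.04) = 5347.14 W

5347.14 W


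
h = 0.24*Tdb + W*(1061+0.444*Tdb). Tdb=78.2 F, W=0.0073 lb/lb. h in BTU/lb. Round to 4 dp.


h = 0.24*78.2 + 0.0073*(1061+0.444*78.2) = 26.7668 BTU/lb

26.7668 BTU/lb


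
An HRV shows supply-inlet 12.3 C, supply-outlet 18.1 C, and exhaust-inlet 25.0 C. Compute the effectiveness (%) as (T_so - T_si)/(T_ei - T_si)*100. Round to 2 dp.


eff = (18.1-12.3)/(25.0-12.3)*100 = 45.67 %

45.67 %


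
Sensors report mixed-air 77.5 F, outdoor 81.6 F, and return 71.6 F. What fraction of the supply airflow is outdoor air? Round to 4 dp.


frac = (77.5 - 71.6) / (81.6 - 71.6) = 0.5900

0.5900


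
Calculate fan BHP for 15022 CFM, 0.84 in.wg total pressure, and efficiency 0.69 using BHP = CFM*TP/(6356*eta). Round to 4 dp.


BHP = 15022 * 0.84 / (6356 * 0.69) = 2.8772 hp

2.8772 hp


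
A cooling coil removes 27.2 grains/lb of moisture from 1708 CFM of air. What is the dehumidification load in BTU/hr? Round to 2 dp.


Q = 0.68 * 1708 * 27.2 = 31591.17 BTU/hr

31591.17 BTU/hr


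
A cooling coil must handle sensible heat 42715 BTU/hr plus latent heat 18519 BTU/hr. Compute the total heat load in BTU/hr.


Qt = 42715 + 18519 = 61234 BTU/hr

61234 BTU/hr


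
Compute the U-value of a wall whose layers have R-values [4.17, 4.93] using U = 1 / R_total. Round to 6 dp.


R_total = 4.17 + 4.93 = 9.10
U = 1/9.10 = 0.109890

0.109890


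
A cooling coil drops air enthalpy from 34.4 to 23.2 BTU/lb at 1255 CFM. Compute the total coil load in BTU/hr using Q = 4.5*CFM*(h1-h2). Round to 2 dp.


Q = 4.5 * 1255 * (34.4 - 23.2) = 63252.00 BTU/hr

63252.00 BTU/hr


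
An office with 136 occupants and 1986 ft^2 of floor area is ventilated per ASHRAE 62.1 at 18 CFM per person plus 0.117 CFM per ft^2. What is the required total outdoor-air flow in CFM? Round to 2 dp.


Total = 136*18 + 1986*0.117 = 2680.36 CFM

2680.36 CFM


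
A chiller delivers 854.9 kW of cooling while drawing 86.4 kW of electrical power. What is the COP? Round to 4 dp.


COP = 854.9 / 86.4 = 9.8947

9.8947


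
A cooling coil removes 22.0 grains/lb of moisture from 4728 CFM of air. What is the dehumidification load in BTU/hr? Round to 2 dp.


Q = 0.68 * 4728 * 22.0 = 70730.88 BTU/hr

70730.88 BTU/hr


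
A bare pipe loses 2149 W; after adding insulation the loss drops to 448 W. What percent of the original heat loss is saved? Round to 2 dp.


Savings = ((2149-448)/2149)*100 = 79.15 %

79.15 %


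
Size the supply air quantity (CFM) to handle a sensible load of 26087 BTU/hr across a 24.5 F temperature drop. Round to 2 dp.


CFM = 26087 / (1.08 * 24.5) = 985.90

985.90 CFM


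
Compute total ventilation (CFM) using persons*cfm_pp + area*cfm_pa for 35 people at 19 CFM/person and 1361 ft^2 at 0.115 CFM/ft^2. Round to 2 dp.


Total = 35*19 + 1361*0.115 = 821.52 CFM

821.52 CFM


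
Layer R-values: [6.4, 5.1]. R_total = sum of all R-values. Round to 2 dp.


R_total = 6.4 + 5.1 = 11.50

11.50


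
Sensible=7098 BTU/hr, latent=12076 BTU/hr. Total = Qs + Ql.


Qt = 7098 + 12076 = 19174 BTU/hr

19174 BTU/hr


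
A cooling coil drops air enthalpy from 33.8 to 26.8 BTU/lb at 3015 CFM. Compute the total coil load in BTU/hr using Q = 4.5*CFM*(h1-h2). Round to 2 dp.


Q = 4.5 * 3015 * (33.8 - 26.8) = 94972.50 BTU/hr

94972.50 BTU/hr


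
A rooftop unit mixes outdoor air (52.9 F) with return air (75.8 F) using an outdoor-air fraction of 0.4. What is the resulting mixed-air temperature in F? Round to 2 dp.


T_mix = 0.4*52.9 + 0.6*75.8 = 66.64 F

66.64 F


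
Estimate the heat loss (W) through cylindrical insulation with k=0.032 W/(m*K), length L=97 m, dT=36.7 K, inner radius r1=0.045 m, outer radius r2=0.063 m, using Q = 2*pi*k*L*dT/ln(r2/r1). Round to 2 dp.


Q = 2*pi*0.032*97*36.7/ln(0.063/0.045) = 2127.25 W

2127.25 W


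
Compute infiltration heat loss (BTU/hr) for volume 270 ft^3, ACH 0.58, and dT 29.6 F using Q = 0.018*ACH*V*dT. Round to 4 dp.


Q = 0.018 * 0.58 * 270 * 29.6 = 83.4365 BTU/hr

83.4365 BTU/hr


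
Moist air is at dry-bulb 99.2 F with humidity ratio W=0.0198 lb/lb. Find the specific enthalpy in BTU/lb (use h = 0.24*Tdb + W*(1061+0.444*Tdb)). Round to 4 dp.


h = 0.24*99.2 + 0.0198*(1061+0.444*99.2) = 45.6879 BTU/lb

45.6879 BTU/lb


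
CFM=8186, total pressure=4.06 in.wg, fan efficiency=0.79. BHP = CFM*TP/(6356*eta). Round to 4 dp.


BHP = 8186 * 4.06 / (6356 * 0.79) = 6.6189 hp

6.6189 hp


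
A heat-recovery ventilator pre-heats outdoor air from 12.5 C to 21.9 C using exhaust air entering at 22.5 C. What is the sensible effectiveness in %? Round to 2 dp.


eff = (21.9-12.5)/(22.5-12.5)*100 = 94.00 %

94.00 %


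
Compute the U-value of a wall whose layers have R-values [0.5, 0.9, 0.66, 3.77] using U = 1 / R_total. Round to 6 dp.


R_total = 0.5 + 0.9 + 0.66 + 3.77 = 5.83
U = 1/5.83 = 0.171527

0.171527


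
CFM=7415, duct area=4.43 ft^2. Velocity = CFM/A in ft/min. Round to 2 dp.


V = 7415 / 4.43 = 1673.81 ft/min

1673.81 ft/min


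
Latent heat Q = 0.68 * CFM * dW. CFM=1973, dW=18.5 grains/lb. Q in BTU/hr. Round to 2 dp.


Q = 0.68 * 1973 * 18.5 = 24820.34 BTU/hr

24820.34 BTU/hr


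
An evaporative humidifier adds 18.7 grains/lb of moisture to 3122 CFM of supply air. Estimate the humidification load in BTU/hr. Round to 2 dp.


Q = 0.68 * 3122 * 18.7 = 39699.35 BTU/hr

39699.35 BTU/hr


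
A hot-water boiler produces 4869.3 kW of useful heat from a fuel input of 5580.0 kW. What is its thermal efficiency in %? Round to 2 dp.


eta = (4869.3/5580.0)*100 = 87.26 %

87.26 %


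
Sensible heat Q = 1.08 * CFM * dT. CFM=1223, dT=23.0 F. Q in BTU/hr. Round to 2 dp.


Q = 1.08 * 1223 * 23.0 = 30379.32 BTU/hr

30379.32 BTU/hr


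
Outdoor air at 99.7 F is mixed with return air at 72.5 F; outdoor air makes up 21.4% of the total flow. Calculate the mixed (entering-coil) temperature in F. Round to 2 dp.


T_mix = 72.5 + (21.4/100)*(99.7-72.5) = 78.32 F

78.32 F


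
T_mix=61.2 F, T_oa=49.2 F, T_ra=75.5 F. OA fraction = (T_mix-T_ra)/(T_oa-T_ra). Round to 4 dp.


frac = (61.2 - 75.5) / (49.2 - 75.5) = 0.5437

0.5437


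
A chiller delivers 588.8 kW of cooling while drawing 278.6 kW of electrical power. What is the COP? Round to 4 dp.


COP = 588.8 / 278.6 = 2.1134

2.1134


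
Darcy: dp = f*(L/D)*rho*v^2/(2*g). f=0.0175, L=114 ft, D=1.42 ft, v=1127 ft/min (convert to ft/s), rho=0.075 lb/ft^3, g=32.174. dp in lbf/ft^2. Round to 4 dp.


v_fps = 1127/60 = 18.7833 ft/s
dp = 0.0175*(114/1.42)*0.075*18.7833^2/(2*32.174) = 0.5777 lbf/ft^2

0.5777 lbf/ft^2


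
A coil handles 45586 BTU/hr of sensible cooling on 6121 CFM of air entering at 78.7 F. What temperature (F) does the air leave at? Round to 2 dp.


dT = 45586/(1.08*6121) = 6.8958
T_leave = 78.7 - 6.8958 = 71.80 F

71.80 F


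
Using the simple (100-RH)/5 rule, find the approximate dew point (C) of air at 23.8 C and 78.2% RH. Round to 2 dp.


Td = 23.8 - (100-78.2)/5 = 19.44 C

19.44 C


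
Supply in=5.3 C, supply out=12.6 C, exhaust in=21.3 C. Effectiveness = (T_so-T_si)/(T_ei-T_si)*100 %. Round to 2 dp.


eff = (12.6-5.3)/(21.3-5.3)*100 = 45.63 %

45.63 %


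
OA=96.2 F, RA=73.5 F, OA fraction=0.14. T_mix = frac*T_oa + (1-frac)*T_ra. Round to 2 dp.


T_mix = 0.14*96.2 + 0.86*73.5 = 76.68 F

76.68 F


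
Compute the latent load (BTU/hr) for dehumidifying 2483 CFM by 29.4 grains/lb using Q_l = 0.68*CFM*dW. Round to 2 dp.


Q = 0.68 * 2483 * 29.4 = 49640.14 BTU/hr

49640.14 BTU/hr


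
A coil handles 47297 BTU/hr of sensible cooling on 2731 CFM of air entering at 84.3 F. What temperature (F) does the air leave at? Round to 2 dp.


dT = 47297/(1.08*2731) = 16.0357
T_leave = 84.3 - 16.0357 = 68.26 F

68.26 F


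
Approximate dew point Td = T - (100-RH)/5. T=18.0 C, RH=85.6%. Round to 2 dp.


Td = 18.0 - (100-85.6)/5 = 15.12 C

15.12 C


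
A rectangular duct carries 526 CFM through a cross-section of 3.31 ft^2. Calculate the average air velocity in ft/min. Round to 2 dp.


V = 526 / 3.31 = 158.91 ft/min

158.91 ft/min


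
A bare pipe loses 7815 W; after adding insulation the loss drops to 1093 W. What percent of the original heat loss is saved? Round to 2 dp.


Savings = ((7815-1093)/7815)*100 = 86.01 %

86.01 %


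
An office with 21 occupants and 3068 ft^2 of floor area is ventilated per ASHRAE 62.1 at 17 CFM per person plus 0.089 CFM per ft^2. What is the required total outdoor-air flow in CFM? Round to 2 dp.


Total = 21*17 + 3068*0.089 = 630.05 CFM

630.05 CFM


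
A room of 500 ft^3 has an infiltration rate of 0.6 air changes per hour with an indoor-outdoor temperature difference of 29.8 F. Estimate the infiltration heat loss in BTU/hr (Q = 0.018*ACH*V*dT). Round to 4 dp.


Q = 0.018 * 0.6 * 500 * 29.8 = 160.9200 BTU/hr

160.9200 BTU/hr
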